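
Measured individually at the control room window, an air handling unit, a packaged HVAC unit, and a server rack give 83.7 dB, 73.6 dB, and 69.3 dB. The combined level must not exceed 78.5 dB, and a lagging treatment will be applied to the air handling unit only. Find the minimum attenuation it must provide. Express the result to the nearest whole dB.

Fixed contribution from the other sources: Σ 10^(L/10) = 10^(73.6/10) + 10^(69.3/10) = 3.142e+07 (74.97 dB).
The limit corresponds to 10^(78.5/10) = 7.079e+07; subtracting the fixed part leaves 3.937e+07 for the air handling unit, i.e. 75.95 dB.
Required insertion loss = 83.7 − 75.95 = 7.75 dB.

8 dB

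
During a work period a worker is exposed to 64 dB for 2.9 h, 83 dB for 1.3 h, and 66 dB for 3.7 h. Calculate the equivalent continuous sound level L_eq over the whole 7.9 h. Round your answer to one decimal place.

The energy average is taken in the linear domain: L_eq = 10·log₁₀[(Σ tᵢ·10^(Lᵢ/10))/T], T = 7.9 h.
Σ tᵢ·10^(Lᵢ/10) = 2.9·10^(64/10) + 1.3·10^(83/10) + 3.7·10^(66/10) = 2.814e+08.
L_eq = 10·log₁₀(2.814e+08/7.9) = 75.52 dB.

75.5 dB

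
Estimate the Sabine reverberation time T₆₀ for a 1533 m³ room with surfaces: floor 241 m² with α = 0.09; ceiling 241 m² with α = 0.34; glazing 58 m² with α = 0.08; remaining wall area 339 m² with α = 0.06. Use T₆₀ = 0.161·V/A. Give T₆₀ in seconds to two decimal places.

A = Σ Sᵢαᵢ = 241·0.09 + 241·0.34 + 58·0.08 + 339·0.06 = 128.61 m².
T₆₀ = 0.161 × 1533 / 128.61 = 1.919 s.

1.92 s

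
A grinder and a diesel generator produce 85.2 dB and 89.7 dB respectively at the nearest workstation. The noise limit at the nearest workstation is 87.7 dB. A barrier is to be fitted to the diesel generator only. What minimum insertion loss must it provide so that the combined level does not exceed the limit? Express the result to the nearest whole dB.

6 dB

Everything except the diesel generator sums to 10^(85.2/10) = 3.311e+08 in linear terms, 85.20 dB.
To meet 87.7 dB overall, the treated diesel generator may contribute at most 10^(87.7/10) − 3.311e+08 = 2.577e+08, i.e. 84.11 dB.
Required insertion loss = 89.7 − 84.11 = 5.59 dB.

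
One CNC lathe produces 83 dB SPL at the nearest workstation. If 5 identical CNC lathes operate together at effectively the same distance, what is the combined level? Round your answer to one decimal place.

N identical incoherent sources raise the level by 10·log₁₀ N.
L_total = 83 + 10·log₁₀(5) = 83 + 6.990 = 89.99 dB SPL.

90.0 dB SPL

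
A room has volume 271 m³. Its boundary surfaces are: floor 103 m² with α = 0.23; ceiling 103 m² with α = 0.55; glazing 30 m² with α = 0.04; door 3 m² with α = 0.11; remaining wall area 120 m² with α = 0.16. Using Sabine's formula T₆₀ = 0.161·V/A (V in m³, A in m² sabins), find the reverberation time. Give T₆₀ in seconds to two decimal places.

0.43 s

Summing Sᵢαᵢ: 103·0.23 + 103·0.55 + 30·0.04 + 3·0.11 + 120·0.16 = 101.07 m².
T₆₀ = 0.161 × 271 / 101.07 = 0.432 s.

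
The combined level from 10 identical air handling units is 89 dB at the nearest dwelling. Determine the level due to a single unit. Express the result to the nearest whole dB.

10 equal contributions raise the level by 10·log₁₀ 10 = 10.000 dB, so each unit alone gives 89 − 10.000.

79 dB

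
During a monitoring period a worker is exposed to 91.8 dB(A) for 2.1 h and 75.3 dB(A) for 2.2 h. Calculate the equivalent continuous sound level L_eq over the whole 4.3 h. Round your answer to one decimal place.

88.8 dB(A)

The energy average is taken in the linear domain: L_eq = 10·log₁₀[(Σ tᵢ·10^(Lᵢ/10))/T], T = 4.3 h.
Σ tᵢ·10^(Lᵢ/10) = 2.1·10^(91.8/10) + 2.2·10^(75.3/10) = 3.253e+09.
L_eq = 10·log₁₀(3.253e+09/4.3) = 88.79 dB(A).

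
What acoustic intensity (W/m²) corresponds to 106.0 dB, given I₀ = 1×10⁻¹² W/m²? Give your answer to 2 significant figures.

0.040 W/m²

L = 10·log₁₀(I/I₀) ⇒ I = I₀·10^(L/10) = 10⁻¹² × 10^10.60.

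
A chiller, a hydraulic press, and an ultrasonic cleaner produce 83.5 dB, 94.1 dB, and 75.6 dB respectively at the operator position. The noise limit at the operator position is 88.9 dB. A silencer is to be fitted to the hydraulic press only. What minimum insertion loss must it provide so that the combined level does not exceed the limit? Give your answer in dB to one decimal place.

7.0 dB

The untreated sources together contribute 10^(83.5/10) + 10^(75.6/10) = 2.602e+08, i.e. 84.15 dB.
To meet 88.9 dB overall, the treated hydraulic press may contribute at most 10^(88.9/10) − 2.602e+08 = 5.161e+08, i.e. 87.13 dB.
Required insertion loss = 94.1 − 87.13 = 6.97 dB.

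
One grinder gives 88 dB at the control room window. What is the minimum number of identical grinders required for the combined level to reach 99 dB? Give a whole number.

13

The shortfall is 99 − 88 = 11.0 dB, and N units add 10·log₁₀ N, so need 10·log₁₀ N ≥ 11.0.
N ≥ 10^(11.0/10) = 12.589, so N = 13.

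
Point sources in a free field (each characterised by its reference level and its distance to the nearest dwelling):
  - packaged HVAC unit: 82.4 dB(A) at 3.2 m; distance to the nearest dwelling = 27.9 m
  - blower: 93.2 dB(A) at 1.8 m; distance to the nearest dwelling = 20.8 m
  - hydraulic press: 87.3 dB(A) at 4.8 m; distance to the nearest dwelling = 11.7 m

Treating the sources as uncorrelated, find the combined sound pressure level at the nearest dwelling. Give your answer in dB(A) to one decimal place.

First find each source's level at the receiver (point-source: −20·log₁₀(r/r_ref)), then combine on an intensity basis.
packaged HVAC unit: 82.4 − 20·log₁₀(27.9/3.2) = 82.4 − 18.81 = 63.59 dB(A).
blower: 93.2 − 20·log₁₀(20.8/1.8) = 93.2 − 21.26 = 71.94 dB(A).
hydraulic press: 87.3 − 20·log₁₀(11.7/4.8) = 87.3 − 7.74 = 79.56 dB(A).
Σ 10^(L/10) = 1.083e+08 → L_total = 10·log₁₀(1.083e+08) = 80.35 dB(A).

80.3 dB(A)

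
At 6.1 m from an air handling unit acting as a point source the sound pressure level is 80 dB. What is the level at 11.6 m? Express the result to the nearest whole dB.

74 dB

Spherical spreading from a point source gives a 20·log₁₀(r₂/r₁) drop.
L₂ = 80 − 20·log₁₀(11.6/6.1) = 80 − 5.583 = 74.42 dB.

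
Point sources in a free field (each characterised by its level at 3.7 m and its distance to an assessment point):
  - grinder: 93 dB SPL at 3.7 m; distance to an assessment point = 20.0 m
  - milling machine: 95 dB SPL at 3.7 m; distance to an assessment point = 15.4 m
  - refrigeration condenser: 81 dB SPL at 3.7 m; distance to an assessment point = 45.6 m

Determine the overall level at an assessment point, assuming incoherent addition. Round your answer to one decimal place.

Apply inverse-square spreading to bring every level to the receiver, then sum 10^(L/10).
grinder: 93 − 20·log₁₀(20.0/3.7) = 93 − 14.66 = 78.34 dB SPL.
milling machine: 95 − 20·log₁₀(15.4/3.7) = 95 − 12.39 = 82.61 dB SPL.
refrigeration condenser: 81 − 20·log₁₀(45.6/3.7) = 81 − 21.82 = 59.18 dB SPL.
Σ 10^(L/10) = 2.517e+08 → L_total = 10·log₁₀(2.517e+08) = 84.01 dB SPL.

84.0 dB SPL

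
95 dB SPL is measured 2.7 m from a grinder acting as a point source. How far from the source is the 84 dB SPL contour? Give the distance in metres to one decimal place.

For a point source L₁ − L₂ = 20·log₁₀(r₂/r₁), so r₂ = r₁·10^((L₁−L₂)/20).
r₂ = 2.7·10^((95−84)/20) = 2.7·10^(11.0/20) = 9.58 m.

9.6 m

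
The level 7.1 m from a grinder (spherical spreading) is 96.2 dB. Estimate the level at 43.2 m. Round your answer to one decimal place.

For a point source, L₂ = L₁ − 20·log₁₀(r₂/r₁).
L₂ = 96.2 − 20·log₁₀(43.2/7.1) = 96.2 − 15.685 = 80.52 dB.

80.5 dB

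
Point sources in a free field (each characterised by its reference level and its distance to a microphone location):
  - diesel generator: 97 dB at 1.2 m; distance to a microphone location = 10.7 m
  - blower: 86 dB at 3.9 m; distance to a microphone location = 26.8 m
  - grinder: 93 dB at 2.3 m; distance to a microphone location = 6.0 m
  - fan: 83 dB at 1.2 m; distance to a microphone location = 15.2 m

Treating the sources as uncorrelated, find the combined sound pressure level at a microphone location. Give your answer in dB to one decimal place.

85.6 dB

Propagate each source to the receiver with L = L_ref − 20·log₁₀(r/r_ref), then add intensities.
diesel generator: 97 − 20·log₁₀(10.7/1.2) = 97 − 19.00 = 78.00 dB.
blower: 86 − 20·log₁₀(26.8/3.9) = 86 − 16.74 = 69.26 dB.
grinder: 93 − 20·log₁₀(6.0/2.3) = 93 − 8.33 = 84.67 dB.
fan: 83 − 20·log₁₀(15.2/1.2) = 83 − 22.05 = 60.95 dB.
Σ 10^(L/10) = 3.659e+08 → L_total = 10·log₁₀(3.659e+08) = 85.63 dB.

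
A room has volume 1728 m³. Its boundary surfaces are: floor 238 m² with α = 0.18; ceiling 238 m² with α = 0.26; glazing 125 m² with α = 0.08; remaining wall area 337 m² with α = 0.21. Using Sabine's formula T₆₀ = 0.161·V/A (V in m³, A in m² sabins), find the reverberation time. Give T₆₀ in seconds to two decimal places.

1.50 s

Summing Sᵢαᵢ: 238·0.18 + 238·0.26 + 125·0.08 + 337·0.21 = 185.49 m².
T₆₀ = 0.161 × 1728 / 185.49 = 1.500 s.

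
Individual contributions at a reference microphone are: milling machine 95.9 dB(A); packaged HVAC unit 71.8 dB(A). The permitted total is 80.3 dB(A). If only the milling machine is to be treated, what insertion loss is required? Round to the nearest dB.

Fixed contribution from the other source: Σ 10^(L/10) = 10^(71.8/10) = 1.514e+07 (71.80 dB(A)).
The limit corresponds to 10^(80.3/10) = 1.072e+08; subtracting the fixed part leaves 9.202e+07 for the milling machine, i.e. 79.64 dB(A).
Required insertion loss = 95.9 − 79.64 = 16.26 dB.

16 dB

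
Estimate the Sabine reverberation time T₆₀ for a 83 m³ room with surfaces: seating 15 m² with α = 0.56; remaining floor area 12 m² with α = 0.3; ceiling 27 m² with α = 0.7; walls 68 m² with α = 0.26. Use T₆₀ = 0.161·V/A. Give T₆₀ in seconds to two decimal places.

A = Σ Sᵢαᵢ = 15·0.56 + 12·0.3 + 27·0.7 + 68·0.26 = 48.58 m².
T₆₀ = 0.161·V/A = 0.161·83/48.58 = 0.275 s.

0.28 s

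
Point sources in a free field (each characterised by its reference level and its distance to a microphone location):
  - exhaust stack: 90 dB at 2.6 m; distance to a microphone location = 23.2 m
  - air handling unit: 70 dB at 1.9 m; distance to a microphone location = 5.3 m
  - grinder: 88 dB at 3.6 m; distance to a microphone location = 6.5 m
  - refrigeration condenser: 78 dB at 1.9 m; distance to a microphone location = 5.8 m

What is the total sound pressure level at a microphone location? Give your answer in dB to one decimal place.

83.3 dB

Propagate each source to the receiver with L = L_ref − 20·log₁₀(r/r_ref), then add intensities.
exhaust stack: 90 − 20·log₁₀(23.2/2.6) = 90 − 19.01 = 70.99 dB.
air handling unit: 70 − 20·log₁₀(5.3/1.9) = 70 − 8.91 = 61.09 dB.
grinder: 88 − 20·log₁₀(6.5/3.6) = 88 − 5.13 = 82.87 dB.
refrigeration condenser: 78 − 20·log₁₀(5.8/1.9) = 78 − 9.69 = 68.31 dB.
Σ 10^(L/10) = 2.142e+08 → L_total = 10·log₁₀(2.142e+08) = 83.31 dB.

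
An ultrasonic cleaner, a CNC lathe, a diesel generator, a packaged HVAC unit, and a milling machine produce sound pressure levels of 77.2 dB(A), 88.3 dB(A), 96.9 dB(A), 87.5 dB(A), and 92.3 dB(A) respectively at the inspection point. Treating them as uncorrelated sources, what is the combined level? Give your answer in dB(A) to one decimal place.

For uncorrelated sources the intensities add, so convert each level to linear form, sum, and take 10·log₁₀ of the total.
Σ 10^(L/10) = 10^(77.2/10) + 10^(88.3/10) + 10^(96.9/10) + 10^(87.5/10) + 10^(92.3/10) = 7.887e+09.
L_total = 10·log₁₀(7.887e+09) = 98.97 dB(A).

99.0 dB(A)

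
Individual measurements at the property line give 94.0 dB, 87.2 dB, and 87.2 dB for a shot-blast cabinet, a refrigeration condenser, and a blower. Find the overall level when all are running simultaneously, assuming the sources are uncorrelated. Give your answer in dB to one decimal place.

Incoherent sources combine by intensity addition: L_total = 10·log₁₀(Σ 10^(L_i/10)).
Σ 10^(L/10) = 10^(94.0/10) + 10^(87.2/10) + 10^(87.2/10) = 3.562e+09.
L_total = 10·log₁₀(3.562e+09) = 95.52 dB.

95.5 dB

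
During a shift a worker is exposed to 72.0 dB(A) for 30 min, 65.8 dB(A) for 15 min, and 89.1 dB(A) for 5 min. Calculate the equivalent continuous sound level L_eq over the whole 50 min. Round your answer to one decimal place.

L_eq = 10·log₁₀[(1/T)·Σ tᵢ·10^(Lᵢ/10)] with T = 50 min.
Σ tᵢ·10^(Lᵢ/10) = 30·10^(72.0/10) + 15·10^(65.8/10) + 5·10^(89.1/10) = 4.597e+09.
L_eq = 10·log₁₀(4.597e+09/50) = 79.63 dB(A).

79.6 dB(A)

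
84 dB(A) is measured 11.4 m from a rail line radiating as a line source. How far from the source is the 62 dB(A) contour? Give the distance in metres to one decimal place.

1806.8 m

The 22.0 dB drop corresponds to a distance ratio of 10^(22.0/10) for a line source.
r₂ = 11.4·10^((84−62)/10) = 11.4·10^(22.0/10) = 1806.78 m.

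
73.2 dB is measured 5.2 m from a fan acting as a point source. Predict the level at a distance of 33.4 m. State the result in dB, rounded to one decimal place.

For a point source, L₂ = L₁ − 20·log₁₀(r₂/r₁).
L₂ = 73.2 − 20·log₁₀(33.4/5.2) = 73.2 − 16.155 = 57.05 dB.

57.0 dB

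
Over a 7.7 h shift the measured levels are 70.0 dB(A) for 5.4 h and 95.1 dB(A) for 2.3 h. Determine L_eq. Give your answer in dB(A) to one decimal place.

89.9 dB(A)

The energy average is taken in the linear domain: L_eq = 10·log₁₀[(Σ tᵢ·10^(Lᵢ/10))/T], T = 7.7 h.
Σ tᵢ·10^(Lᵢ/10) = 5.4·10^(70.0/10) + 2.3·10^(95.1/10) = 7.497e+09.
L_eq = 10·log₁₀(7.497e+09/7.7) = 89.88 dB(A).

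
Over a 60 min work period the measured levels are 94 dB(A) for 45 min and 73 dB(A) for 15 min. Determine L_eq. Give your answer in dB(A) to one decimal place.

92.8 dB(A)

Weight each interval's intensity by its duration and average over T = 60 min:
Σ tᵢ·10^(Lᵢ/10) = 45·10^(94/10) + 15·10^(73/10) = 1.133e+11.
L_eq = 10·log₁₀(1.133e+11/60) = 92.76 dB(A).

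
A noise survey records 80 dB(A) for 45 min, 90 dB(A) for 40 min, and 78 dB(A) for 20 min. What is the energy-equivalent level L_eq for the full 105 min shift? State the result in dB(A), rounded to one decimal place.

L_eq = 10·log₁₀[(1/T)·Σ tᵢ·10^(Lᵢ/10)] with T = 105 min.
Σ tᵢ·10^(Lᵢ/10) = 45·10^(80/10) + 40·10^(90/10) + 20·10^(78/10) = 4.576e+10.
L_eq = 10·log₁₀(4.576e+10/105) = 86.39 dB(A).

86.4 dB(A)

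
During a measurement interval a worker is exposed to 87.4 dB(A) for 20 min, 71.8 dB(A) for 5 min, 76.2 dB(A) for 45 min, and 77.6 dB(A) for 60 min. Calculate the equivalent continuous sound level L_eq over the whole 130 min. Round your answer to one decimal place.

81.0 dB(A)

L_eq = 10·log₁₀[(1/T)·Σ tᵢ·10^(Lᵢ/10)] with T = 130 min.
Σ tᵢ·10^(Lᵢ/10) = 20·10^(87.4/10) + 5·10^(71.8/10) + 45·10^(76.2/10) + 60·10^(77.6/10) = 1.640e+10.
L_eq = 10·log₁₀(1.640e+10/130) = 81.01 dB(A).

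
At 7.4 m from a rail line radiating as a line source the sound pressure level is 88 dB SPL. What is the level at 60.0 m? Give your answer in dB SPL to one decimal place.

78.9 dB SPL

Cylindrical spreading from a line source gives a 10·log₁₀(r₂/r₁) drop.
L₂ = 88 − 10·log₁₀(60.0/7.4) = 88 − 9.089 = 78.91 dB SPL.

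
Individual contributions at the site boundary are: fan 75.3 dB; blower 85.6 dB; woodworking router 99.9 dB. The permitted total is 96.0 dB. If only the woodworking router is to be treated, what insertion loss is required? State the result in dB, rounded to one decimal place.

4.4 dB

Fixed contribution from the other sources: Σ 10^(L/10) = 10^(75.3/10) + 10^(85.6/10) = 3.970e+08 (85.99 dB).
To meet 96.0 dB overall, the treated woodworking router may contribute at most 10^(96.0/10) − 3.970e+08 = 3.584e+09, i.e. 95.54 dB.
Required insertion loss = 99.9 − 95.54 = 4.36 dB.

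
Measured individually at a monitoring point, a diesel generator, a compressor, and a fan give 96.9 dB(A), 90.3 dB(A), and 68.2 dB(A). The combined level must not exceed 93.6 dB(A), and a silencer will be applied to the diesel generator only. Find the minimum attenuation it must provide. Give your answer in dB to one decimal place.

The untreated sources together contribute 10^(90.3/10) + 10^(68.2/10) = 1.078e+09, i.e. 90.33 dB(A).
The limit corresponds to 10^(93.6/10) = 2.291e+09; subtracting the fixed part leaves 1.213e+09 for the diesel generator, i.e. 90.84 dB(A).
Required insertion loss = 96.9 − 90.84 = 6.06 dB.

6.1 dB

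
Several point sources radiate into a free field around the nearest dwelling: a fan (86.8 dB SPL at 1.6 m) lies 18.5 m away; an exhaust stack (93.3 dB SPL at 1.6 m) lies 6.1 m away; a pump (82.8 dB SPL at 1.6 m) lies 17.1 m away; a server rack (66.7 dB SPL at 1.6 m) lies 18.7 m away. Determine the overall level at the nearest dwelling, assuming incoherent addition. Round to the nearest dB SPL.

Apply inverse-square spreading to bring every level to the receiver, then sum 10^(L/10).
fan: 86.8 − 20·log₁₀(18.5/1.6) = 86.8 − 21.26 = 65.54 dB SPL.
exhaust stack: 93.3 − 20·log₁₀(6.1/1.6) = 93.3 − 11.62 = 81.68 dB SPL.
pump: 82.8 − 20·log₁₀(17.1/1.6) = 82.8 − 20.58 = 62.22 dB SPL.
server rack: 66.7 − 20·log₁₀(18.7/1.6) = 66.7 − 21.35 = 45.35 dB SPL.
Σ 10^(L/10) = 1.524e+08 → L_total = 10·log₁₀(1.524e+08) = 81.83 dB SPL.

82 dB SPL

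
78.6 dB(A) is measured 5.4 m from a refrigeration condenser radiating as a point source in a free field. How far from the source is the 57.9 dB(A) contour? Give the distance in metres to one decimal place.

The 20.7 dB drop corresponds to a distance ratio of 10^(20.7/20) for a point source.
r₂ = 5.4·10^((78.6−57.9)/20) = 5.4·10^(20.7/20) = 58.53 m.

58.5 m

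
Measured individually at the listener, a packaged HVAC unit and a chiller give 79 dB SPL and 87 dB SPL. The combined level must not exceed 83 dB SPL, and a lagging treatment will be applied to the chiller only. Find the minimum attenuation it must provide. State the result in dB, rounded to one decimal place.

6.2 dB

Fixed contribution from the other source: Σ 10^(L/10) = 10^(79/10) = 7.943e+07 (79.00 dB SPL).
The limit corresponds to 10^(83/10) = 1.995e+08; subtracting the fixed part leaves 1.201e+08 for the chiller, i.e. 80.80 dB SPL.
Required insertion loss = 87 − 80.80 = 6.20 dB.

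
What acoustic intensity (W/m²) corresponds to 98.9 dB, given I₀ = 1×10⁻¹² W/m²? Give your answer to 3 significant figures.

0.00776 W/m²

L = 10·log₁₀(I/I₀) ⇒ I = I₀·10^(L/10) = 10⁻¹² × 10^9.89.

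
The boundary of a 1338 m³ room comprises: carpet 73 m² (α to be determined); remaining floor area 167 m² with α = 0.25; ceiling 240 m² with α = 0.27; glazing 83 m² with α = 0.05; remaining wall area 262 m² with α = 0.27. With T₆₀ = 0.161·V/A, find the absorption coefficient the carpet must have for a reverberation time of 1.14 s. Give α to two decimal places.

From T₆₀ = 0.161·V/A, the target T₆₀ = 1.14 s needs A = 0.161·1338/1.14 = 188.96 m².
Absorption from the other surfaces = 167·0.25 + 240·0.27 + 83·0.05 + 262·0.27 = 181.44 m², so the carpet must supply 7.52 m² over 73 m².
α = 7.52/73 = 0.103.

0.10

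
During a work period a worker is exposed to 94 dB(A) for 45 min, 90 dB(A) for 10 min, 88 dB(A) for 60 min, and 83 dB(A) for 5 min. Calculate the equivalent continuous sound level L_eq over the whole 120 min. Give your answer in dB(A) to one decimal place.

91.3 dB(A)

Weight each interval's intensity by its duration and average over T = 120 min:
Σ tᵢ·10^(Lᵢ/10) = 45·10^(94/10) + 10·10^(90/10) + 60·10^(88/10) + 5·10^(83/10) = 1.619e+11.
L_eq = 10·log₁₀(1.619e+11/120) = 91.30 dB(A).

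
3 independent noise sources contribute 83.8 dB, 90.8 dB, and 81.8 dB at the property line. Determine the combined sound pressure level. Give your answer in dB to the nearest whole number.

For uncorrelated sources the intensities add, so convert each level to linear form, sum, and take 10·log₁₀ of the total.
Σ 10^(L/10) = 10^(83.8/10) + 10^(90.8/10) + 10^(81.8/10) = 1.594e+09.
L_total = 10·log₁₀(1.594e+09) = 92.02 dB.

92 dB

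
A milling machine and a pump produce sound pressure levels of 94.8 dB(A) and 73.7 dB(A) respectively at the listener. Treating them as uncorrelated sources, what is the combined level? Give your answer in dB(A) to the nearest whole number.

Incoherent sources combine by intensity addition: L_total = 10·log₁₀(Σ 10^(L_i/10)).
Σ 10^(L/10) = 10^(94.8/10) + 10^(73.7/10) = 3.043e+09.
L_total = 10·log₁₀(3.043e+09) = 94.83 dB(A).

95 dB(A)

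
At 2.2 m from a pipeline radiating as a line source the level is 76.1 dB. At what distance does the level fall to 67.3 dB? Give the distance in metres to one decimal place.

For a line source L₁ − L₂ = 10·log₁₀(r₂/r₁), so r₂ = r₁·10^((L₁−L₂)/10).
r₂ = 2.2·10^((76.1−67.3)/10) = 2.2·10^(8.8/10) = 16.69 m.

16.7 m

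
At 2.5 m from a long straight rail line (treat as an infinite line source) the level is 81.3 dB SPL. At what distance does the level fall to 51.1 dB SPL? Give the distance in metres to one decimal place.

2617.8 m

For a line source L₁ − L₂ = 10·log₁₀(r₂/r₁), so r₂ = r₁·10^((L₁−L₂)/10).
r₂ = 2.5·10^((81.3−51.1)/10) = 2.5·10^(30.2/10) = 2617.82 m.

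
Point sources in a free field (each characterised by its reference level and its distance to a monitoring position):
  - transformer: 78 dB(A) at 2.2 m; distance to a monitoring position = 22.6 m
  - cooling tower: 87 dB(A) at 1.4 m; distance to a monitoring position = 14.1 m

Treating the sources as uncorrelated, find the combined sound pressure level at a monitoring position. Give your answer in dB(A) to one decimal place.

67.4 dB(A)

First find each source's level at the receiver (point-source: −20·log₁₀(r/r_ref)), then combine on an intensity basis.
transformer: 78 − 20·log₁₀(22.6/2.2) = 78 − 20.23 = 57.77 dB(A).
cooling tower: 87 − 20·log₁₀(14.1/1.4) = 87 − 20.06 = 66.94 dB(A).
Σ 10^(L/10) = 5.539e+06 → L_total = 10·log₁₀(5.539e+06) = 67.43 dB(A).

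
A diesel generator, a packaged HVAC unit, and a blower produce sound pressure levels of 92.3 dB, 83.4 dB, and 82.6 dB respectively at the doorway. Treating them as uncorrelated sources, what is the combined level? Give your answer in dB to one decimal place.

93.2 dB

For uncorrelated sources the intensities add, so convert each level to linear form, sum, and take 10·log₁₀ of the total.
Σ 10^(L/10) = 10^(92.3/10) + 10^(83.4/10) + 10^(82.6/10) = 2.099e+09.
L_total = 10·log₁₀(2.099e+09) = 93.22 dB.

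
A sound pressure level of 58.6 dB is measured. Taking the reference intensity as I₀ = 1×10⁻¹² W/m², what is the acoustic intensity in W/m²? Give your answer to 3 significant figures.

I = I₀·10^(L/10) = 10⁻¹² × 10^(58.6/10) = 10^(-6.140).

7.24e-07 W/m²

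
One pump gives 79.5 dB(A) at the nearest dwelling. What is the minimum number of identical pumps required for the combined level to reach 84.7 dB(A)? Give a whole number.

4

The shortfall is 84.7 − 79.5 = 5.2 dB, and N units add 10·log₁₀ N, so need 10·log₁₀ N ≥ 5.2.
N ≥ 10^(5.2/10) = 3.311, so N = 4.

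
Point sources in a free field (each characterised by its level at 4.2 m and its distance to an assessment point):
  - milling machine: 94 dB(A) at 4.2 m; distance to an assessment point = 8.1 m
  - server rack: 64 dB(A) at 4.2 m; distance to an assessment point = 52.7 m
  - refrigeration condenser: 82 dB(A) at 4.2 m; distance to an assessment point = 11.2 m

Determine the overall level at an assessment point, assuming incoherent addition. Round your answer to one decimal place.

First find each source's level at the receiver (point-source: −20·log₁₀(r/r_ref)), then combine on an intensity basis.
milling machine: 94 − 20·log₁₀(8.1/4.2) = 94 − 5.70 = 88.30 dB(A).
server rack: 64 − 20·log₁₀(52.7/4.2) = 64 − 21.97 = 42.03 dB(A).
refrigeration condenser: 82 − 20·log₁₀(11.2/4.2) = 82 − 8.52 = 73.48 dB(A).
Σ 10^(L/10) = 6.977e+08 → L_total = 10·log₁₀(6.977e+08) = 88.44 dB(A).

88.4 dB(A)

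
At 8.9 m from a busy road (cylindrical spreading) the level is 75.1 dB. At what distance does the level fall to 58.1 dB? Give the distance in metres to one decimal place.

446.1 m

For a line source L₁ − L₂ = 10·log₁₀(r₂/r₁), so r₂ = r₁·10^((L₁−L₂)/10).
r₂ = 8.9·10^((75.1−58.1)/10) = 8.9·10^(17.0/10) = 446.06 m.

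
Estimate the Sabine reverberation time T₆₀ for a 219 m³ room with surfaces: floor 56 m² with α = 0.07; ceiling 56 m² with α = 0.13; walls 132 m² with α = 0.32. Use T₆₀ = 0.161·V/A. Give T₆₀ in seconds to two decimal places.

Summing Sᵢαᵢ: 56·0.07 + 56·0.13 + 132·0.32 = 53.44 m².
T₆₀ = 0.161 × 219 / 53.44 = 0.660 s.

0.66 s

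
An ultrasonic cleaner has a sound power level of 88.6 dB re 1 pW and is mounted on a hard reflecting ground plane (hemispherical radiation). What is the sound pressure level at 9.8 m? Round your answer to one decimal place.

60.8 dB

L_p = L_w − 10·log₁₀(2π·r²) with r = 9.8 m.
2π·r² = 603.4 m², 10·log₁₀ of that is 27.806 dB.
L_p = 88.6 − 27.806 = 60.79 dB.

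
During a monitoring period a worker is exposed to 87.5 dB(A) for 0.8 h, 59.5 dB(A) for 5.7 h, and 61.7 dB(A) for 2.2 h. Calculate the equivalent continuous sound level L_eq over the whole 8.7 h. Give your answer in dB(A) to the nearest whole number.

L_eq = 10·log₁₀[(1/T)·Σ tᵢ·10^(Lᵢ/10)] with T = 8.7 h.
Σ tᵢ·10^(Lᵢ/10) = 0.8·10^(87.5/10) + 5.7·10^(59.5/10) + 2.2·10^(61.7/10) = 4.582e+08.
L_eq = 10·log₁₀(4.582e+08/8.7) = 77.22 dB(A).

77 dB(A)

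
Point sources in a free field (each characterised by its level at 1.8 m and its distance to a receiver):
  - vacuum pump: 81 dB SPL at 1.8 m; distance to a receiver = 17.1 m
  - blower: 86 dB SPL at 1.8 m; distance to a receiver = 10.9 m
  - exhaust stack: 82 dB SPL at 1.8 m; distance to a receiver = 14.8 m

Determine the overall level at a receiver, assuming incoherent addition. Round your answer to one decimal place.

Apply inverse-square spreading to bring every level to the receiver, then sum 10^(L/10).
vacuum pump: 81 − 20·log₁₀(17.1/1.8) = 81 − 19.55 = 61.45 dB SPL.
blower: 86 − 20·log₁₀(10.9/1.8) = 86 − 15.64 = 70.36 dB SPL.
exhaust stack: 82 − 20·log₁₀(14.8/1.8) = 82 − 18.30 = 63.70 dB SPL.
Σ 10^(L/10) = 1.460e+07 → L_total = 10·log₁₀(1.460e+07) = 71.64 dB SPL.

71.6 dB SPL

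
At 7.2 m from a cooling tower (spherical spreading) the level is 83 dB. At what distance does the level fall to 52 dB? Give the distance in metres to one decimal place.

The 31.0 dB drop corresponds to a distance ratio of 10^(31.0/20) for a point source.
r₂ = 7.2·10^((83−52)/20) = 7.2·10^(31.0/20) = 255.47 m.

255.5 m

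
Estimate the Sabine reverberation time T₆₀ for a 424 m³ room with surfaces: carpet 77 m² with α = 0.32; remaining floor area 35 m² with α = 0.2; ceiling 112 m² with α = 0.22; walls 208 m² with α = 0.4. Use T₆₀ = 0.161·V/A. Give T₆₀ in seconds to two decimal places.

A = Σ Sᵢαᵢ = 77·0.32 + 35·0.2 + 112·0.22 + 208·0.4 = 139.48 m².
T₆₀ = 0.161 × 424 / 139.48 = 0.489 s.

0.49 s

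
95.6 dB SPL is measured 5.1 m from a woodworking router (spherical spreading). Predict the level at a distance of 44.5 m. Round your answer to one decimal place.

Point-source attenuation: ΔL = 20·log₁₀(r₂/r₁) = 20·log₁₀(44.5/5.1) = 18.816 dB.
L₂ = 95.6 − 20·log₁₀(44.5/5.1) = 95.6 − 18.816 = 76.78 dB SPL.

76.8 dB SPL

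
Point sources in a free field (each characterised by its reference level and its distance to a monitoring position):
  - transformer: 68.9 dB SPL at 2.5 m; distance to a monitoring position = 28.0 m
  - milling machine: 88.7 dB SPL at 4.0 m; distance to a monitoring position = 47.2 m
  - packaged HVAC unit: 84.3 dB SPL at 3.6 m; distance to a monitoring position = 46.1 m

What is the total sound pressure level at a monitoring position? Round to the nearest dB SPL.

First find each source's level at the receiver (point-source: −20·log₁₀(r/r_ref)), then combine on an intensity basis.
transformer: 68.9 − 20·log₁₀(28.0/2.5) = 68.9 − 20.98 = 47.92 dB SPL.
milling machine: 88.7 − 20·log₁₀(47.2/4.0) = 88.7 − 21.44 = 67.26 dB SPL.
packaged HVAC unit: 84.3 − 20·log₁₀(46.1/3.6) = 84.3 − 22.15 = 62.15 dB SPL.
Σ 10^(L/10) = 7.027e+06 → L_total = 10·log₁₀(7.027e+06) = 68.47 dB SPL.

68 dB SPL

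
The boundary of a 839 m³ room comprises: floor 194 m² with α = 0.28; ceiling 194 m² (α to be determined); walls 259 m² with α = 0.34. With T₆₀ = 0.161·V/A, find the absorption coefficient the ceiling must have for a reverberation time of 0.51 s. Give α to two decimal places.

0.63

A = 0.161·V/T₆₀ = 0.161·839/0.51 = 264.86 m² sabins.
Absorption from the other surfaces = 194·0.28 + 259·0.34 = 142.38 m², so the ceiling must supply 122.48 m² over 194 m².
α = 122.48/194 = 0.631.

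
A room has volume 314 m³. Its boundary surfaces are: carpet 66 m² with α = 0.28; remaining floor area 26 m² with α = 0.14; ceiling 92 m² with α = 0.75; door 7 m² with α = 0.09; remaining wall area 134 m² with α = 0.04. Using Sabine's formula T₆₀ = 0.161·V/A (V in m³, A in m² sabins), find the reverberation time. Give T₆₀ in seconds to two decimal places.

0.52 s

A = Σ Sᵢαᵢ = 66·0.28 + 26·0.14 + 92·0.75 + 7·0.09 + 134·0.04 = 97.11 m².
T₆₀ = 0.161 × 314 / 97.11 = 0.521 s.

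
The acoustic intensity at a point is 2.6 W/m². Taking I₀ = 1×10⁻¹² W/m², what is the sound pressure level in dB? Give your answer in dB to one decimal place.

L = 10·log₁₀(I/I₀) = 10·log₁₀(2.6/10⁻¹²) = 10·log₁₀(2.6×10^12).
L = 10·(0.4150 + 12) = 124.15 dB.

124.1 dB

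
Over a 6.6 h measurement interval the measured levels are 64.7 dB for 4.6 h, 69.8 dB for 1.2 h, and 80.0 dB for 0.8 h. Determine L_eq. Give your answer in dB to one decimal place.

L_eq = 10·log₁₀[(1/T)·Σ tᵢ·10^(Lᵢ/10)] with T = 6.6 h.
Σ tᵢ·10^(Lᵢ/10) = 4.6·10^(64.7/10) + 1.2·10^(69.8/10) + 0.8·10^(80.0/10) = 1.050e+08.
L_eq = 10·log₁₀(1.050e+08/6.6) = 72.02 dB.

72.0 dB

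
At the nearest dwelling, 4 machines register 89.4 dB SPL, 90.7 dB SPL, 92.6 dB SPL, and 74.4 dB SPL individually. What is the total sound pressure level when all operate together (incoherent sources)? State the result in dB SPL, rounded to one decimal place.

95.9 dB SPL

For uncorrelated sources the intensities add, so convert each level to linear form, sum, and take 10·log₁₀ of the total.
Σ 10^(L/10) = 10^(89.4/10) + 10^(90.7/10) + 10^(92.6/10) + 10^(74.4/10) = 3.893e+09.
L_total = 10·log₁₀(3.893e+09) = 95.90 dB SPL.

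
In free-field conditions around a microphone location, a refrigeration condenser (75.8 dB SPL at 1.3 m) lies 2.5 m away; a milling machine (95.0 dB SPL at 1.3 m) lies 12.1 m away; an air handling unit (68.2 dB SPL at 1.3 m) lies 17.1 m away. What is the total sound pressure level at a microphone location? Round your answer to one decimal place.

First find each source's level at the receiver (point-source: −20·log₁₀(r/r_ref)), then combine on an intensity basis.
refrigeration condenser: 75.8 − 20·log₁₀(2.5/1.3) = 75.8 − 5.68 = 70.12 dB SPL.
milling machine: 95.0 − 20·log₁₀(12.1/1.3) = 95.0 − 19.38 = 75.62 dB SPL.
air handling unit: 68.2 − 20·log₁₀(17.1/1.3) = 68.2 − 22.38 = 45.82 dB SPL.
Σ 10^(L/10) = 4.682e+07 → L_total = 10·log₁₀(4.682e+07) = 76.70 dB SPL.

76.7 dB SPL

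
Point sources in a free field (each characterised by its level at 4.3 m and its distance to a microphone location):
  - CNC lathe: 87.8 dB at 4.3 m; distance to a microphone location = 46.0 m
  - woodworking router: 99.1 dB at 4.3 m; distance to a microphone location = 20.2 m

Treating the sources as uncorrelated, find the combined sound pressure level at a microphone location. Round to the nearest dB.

Propagate each source to the receiver with L = L_ref − 20·log₁₀(r/r_ref), then add intensities.
CNC lathe: 87.8 − 20·log₁₀(46.0/4.3) = 87.8 − 20.59 = 67.21 dB.
woodworking router: 99.1 − 20·log₁₀(20.2/4.3) = 99.1 − 13.44 = 85.66 dB.
Σ 10^(L/10) = 3.736e+08 → L_total = 10·log₁₀(3.736e+08) = 85.72 dB.

86 dB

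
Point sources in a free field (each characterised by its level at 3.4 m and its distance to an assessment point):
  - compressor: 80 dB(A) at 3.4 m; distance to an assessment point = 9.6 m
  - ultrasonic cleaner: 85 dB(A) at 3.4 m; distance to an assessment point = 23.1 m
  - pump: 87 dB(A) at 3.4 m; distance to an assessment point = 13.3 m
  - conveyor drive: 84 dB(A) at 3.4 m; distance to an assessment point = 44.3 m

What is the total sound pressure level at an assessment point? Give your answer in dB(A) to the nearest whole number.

Apply inverse-square spreading to bring every level to the receiver, then sum 10^(L/10).
compressor: 80 − 20·log₁₀(9.6/3.4) = 80 − 9.02 = 70.98 dB(A).
ultrasonic cleaner: 85 − 20·log₁₀(23.1/3.4) = 85 − 16.64 = 68.36 dB(A).
pump: 87 − 20·log₁₀(13.3/3.4) = 87 − 11.85 = 75.15 dB(A).
conveyor drive: 84 − 20·log₁₀(44.3/3.4) = 84 − 22.30 = 61.70 dB(A).
Σ 10^(L/10) = 5.363e+07 → L_total = 10·log₁₀(5.363e+07) = 77.29 dB(A).

77 dB(A)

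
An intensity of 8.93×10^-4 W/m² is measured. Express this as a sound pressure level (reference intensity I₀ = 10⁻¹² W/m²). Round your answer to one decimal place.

Dividing by I₀ shifts the exponent by 12: I/I₀ = 8.93×10^8.
L = 10·(0.9509 + 8) = 89.51 dB.

89.5 dB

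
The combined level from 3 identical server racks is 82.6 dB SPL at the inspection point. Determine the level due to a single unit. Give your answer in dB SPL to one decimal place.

For N identical incoherent sources L_total = L₁ + 10·log₁₀ N, so L₁ = 82.6 − 10·log₁₀(3) = 82.6 − 4.771.

77.8 dB SPL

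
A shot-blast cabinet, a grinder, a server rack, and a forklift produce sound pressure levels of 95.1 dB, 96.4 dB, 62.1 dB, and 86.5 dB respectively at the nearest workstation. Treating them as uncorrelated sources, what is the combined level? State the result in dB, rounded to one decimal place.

Incoherent sources combine by intensity addition: L_total = 10·log₁₀(Σ 10^(L_i/10)).
Σ 10^(L/10) = 10^(95.1/10) + 10^(96.4/10) + 10^(62.1/10) + 10^(86.5/10) = 8.049e+09.
L_total = 10·log₁₀(8.049e+09) = 99.06 dB.

99.1 dB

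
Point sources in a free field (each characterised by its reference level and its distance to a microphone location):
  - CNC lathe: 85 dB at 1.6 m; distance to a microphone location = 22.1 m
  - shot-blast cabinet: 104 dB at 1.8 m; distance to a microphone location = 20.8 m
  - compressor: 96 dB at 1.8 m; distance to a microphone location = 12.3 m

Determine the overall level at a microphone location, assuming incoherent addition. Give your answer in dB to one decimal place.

Apply inverse-square spreading to bring every level to the receiver, then sum 10^(L/10).
CNC lathe: 85 − 20·log₁₀(22.1/1.6) = 85 − 22.81 = 62.19 dB.
shot-blast cabinet: 104 − 20·log₁₀(20.8/1.8) = 104 − 21.26 = 82.74 dB.
compressor: 96 − 20·log₁₀(12.3/1.8) = 96 − 16.69 = 79.31 dB.
Σ 10^(L/10) = 2.750e+08 → L_total = 10·log₁₀(2.750e+08) = 84.39 dB.

84.4 dB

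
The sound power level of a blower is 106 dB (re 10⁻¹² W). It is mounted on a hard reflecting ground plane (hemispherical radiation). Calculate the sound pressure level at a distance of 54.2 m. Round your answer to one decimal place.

Free-field hemispherical radiation: L_p = L_w − 10·log₁₀(2π·r²), r = 54.2 m.
2π·r² = 1.846e+04 m², 10·log₁₀ of that is 42.662 dB.
L_p = 106 − 42.662 = 63.34 dB.

63.3 dB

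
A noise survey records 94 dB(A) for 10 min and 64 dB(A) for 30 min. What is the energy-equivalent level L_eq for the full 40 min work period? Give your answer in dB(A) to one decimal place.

The energy average is taken in the linear domain: L_eq = 10·log₁₀[(Σ tᵢ·10^(Lᵢ/10))/T], T = 40 min.
Σ tᵢ·10^(Lᵢ/10) = 10·10^(94/10) + 30·10^(64/10) = 2.519e+10.
L_eq = 10·log₁₀(2.519e+10/40) = 87.99 dB(A).

88.0 dB(A)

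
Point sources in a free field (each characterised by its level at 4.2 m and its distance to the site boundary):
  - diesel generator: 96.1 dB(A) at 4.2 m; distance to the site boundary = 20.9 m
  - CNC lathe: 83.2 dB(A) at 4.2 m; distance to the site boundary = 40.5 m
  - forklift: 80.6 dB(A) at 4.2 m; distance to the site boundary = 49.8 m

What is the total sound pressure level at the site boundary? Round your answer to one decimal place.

Apply inverse-square spreading to bring every level to the receiver, then sum 10^(L/10).
diesel generator: 96.1 − 20·log₁₀(20.9/4.2) = 96.1 − 13.94 = 82.16 dB(A).
CNC lathe: 83.2 − 20·log₁₀(40.5/4.2) = 83.2 − 19.68 = 63.52 dB(A).
forklift: 80.6 − 20·log₁₀(49.8/4.2) = 80.6 − 21.48 = 59.12 dB(A).
Σ 10^(L/10) = 1.676e+08 → L_total = 10·log₁₀(1.676e+08) = 82.24 dB(A).

82.2 dB(A)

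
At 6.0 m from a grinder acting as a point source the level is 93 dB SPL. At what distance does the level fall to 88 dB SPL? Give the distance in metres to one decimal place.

Point-source spreading drops the level by 20·log₁₀(r₂/r₁); inverting, r₂/r₁ = 10^(ΔL/20).
r₂ = 6.0·10^((93−88)/20) = 6.0·10^(5.0/20) = 10.67 m.

10.7 m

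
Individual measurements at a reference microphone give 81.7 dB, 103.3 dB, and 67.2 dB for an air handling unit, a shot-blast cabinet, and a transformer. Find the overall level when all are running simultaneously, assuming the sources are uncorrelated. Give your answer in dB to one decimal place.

For uncorrelated sources the intensities add, so convert each level to linear form, sum, and take 10·log₁₀ of the total.
Σ 10^(L/10) = 10^(81.7/10) + 10^(103.3/10) + 10^(67.2/10) = 2.153e+10.
L_total = 10·log₁₀(2.153e+10) = 103.33 dB.

103.3 dB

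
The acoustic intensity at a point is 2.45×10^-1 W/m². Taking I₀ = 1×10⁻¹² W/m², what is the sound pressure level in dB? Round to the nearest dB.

Dividing by I₀ shifts the exponent by 12: I/I₀ = 2.45×10^11.
L = 10·(0.3892 + 11) = 113.89 dB.

114 dB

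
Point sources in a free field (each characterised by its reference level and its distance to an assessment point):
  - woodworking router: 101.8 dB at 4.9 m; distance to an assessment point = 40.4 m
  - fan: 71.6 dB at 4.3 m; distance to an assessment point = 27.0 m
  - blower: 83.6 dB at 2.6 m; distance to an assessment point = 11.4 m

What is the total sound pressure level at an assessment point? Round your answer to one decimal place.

Apply inverse-square spreading to bring every level to the receiver, then sum 10^(L/10).
woodworking router: 101.8 − 20·log₁₀(40.4/4.9) = 101.8 − 18.32 = 83.48 dB.
fan: 71.6 − 20·log₁₀(27.0/4.3) = 71.6 − 15.96 = 55.64 dB.
blower: 83.6 − 20·log₁₀(11.4/2.6) = 83.6 − 12.84 = 70.76 dB.
Σ 10^(L/10) = 2.349e+08 → L_total = 10·log₁₀(2.349e+08) = 83.71 dB.

83.7 dB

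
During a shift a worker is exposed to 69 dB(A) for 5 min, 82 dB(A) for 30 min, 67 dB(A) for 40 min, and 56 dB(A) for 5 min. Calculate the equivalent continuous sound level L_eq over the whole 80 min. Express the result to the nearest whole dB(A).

78 dB(A)

L_eq = 10·log₁₀[(1/T)·Σ tᵢ·10^(Lᵢ/10)] with T = 80 min.
Σ tᵢ·10^(Lᵢ/10) = 5·10^(69/10) + 30·10^(82/10) + 40·10^(67/10) + 5·10^(56/10) = 4.997e+09.
L_eq = 10·log₁₀(4.997e+09/80) = 77.96 dB(A).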